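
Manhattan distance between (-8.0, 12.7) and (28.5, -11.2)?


|(-8)-28.5| + |12.7-(-11.2)| = 36.5 + 23.9 = 60.4

60.4


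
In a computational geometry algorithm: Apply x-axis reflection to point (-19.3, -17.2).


Reflection over x-axis: (x,y) -> (x,-y)
(-19.3, -17.2) -> (-19.3, 17.2)

(-19.3, 17.2)


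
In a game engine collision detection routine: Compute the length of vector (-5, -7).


|u| = sqrt((-5)^2 + (-7)^2) = sqrt(74) = 8.6023

8.6023


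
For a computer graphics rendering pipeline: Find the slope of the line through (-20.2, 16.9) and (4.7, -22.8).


slope = (y2-y1)/(x2-x1) = ((-22.8)-16.9)/(4.7-(-20.2)) = (-39.7)/24.9 = -1.5944

-1.5944


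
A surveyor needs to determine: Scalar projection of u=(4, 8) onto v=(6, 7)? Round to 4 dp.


u.v = 80, |v| = sqrt(85) = 9.2195
Scalar projection = u.v / |v| = 80 / sqrt(85) = 8.6772

8.6772


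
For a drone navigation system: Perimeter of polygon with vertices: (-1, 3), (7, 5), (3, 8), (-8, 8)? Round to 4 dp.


Sides: (-1, 3)->(7, 5): sqrt(68) = 8.246211, (7, 5)->(3, 8): sqrt(25) = 5, (3, 8)->(-8, 8): sqrt(121) = 11, (-8, 8)->(-1, 3): sqrt(74) = 8.602325
Sum = 32.848536
Perimeter = 32.8485

32.8485


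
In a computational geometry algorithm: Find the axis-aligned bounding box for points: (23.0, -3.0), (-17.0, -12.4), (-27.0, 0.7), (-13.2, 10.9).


x range: [-27, 23]
y range: [-12.4, 10.9]
Bounding box: (-27,-12.4) to (23,10.9)

(-27,-12.4) to (23,10.9)


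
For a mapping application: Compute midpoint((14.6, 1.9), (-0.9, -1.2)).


M = ((14.6+(-0.9))/2, (1.9+(-1.2))/2)
= (6.85, 0.35)

(6.85, 0.35)


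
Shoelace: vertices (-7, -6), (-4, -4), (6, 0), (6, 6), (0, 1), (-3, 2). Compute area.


Shoelace sum: ((-7)*(-4) - (-4)*(-6)) + ((-4)*0 - 6*(-4)) + (6*6 - 6*0) + (6*1 - 0*6) + (0*2 - (-3)*1) + ((-3)*(-6) - (-7)*2)
= 105
Area = |105|/2 = 52.5

52.5


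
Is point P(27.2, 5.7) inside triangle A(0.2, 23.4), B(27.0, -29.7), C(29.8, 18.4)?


Cross products: AB x AP = 959.34, BC x BP = 89.5, CA x CP = 388.92
All same sign? yes

Yes, inside


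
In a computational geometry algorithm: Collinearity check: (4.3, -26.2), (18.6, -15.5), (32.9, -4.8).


Cross product: (18.6-4.3)*((-4.8)-(-26.2)) - ((-15.5)-(-26.2))*(32.9-4.3)
= 0

Yes, collinear


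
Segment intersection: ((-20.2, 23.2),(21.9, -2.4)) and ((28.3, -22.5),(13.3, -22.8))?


Cross products: d1=-700.05, d2=-303.42, d3=-682.37, d4=-1079
d1*d2 < 0 and d3*d4 < 0? no

No, they don't intersect


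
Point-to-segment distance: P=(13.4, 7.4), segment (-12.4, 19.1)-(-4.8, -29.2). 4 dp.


Project P onto AB: t = 0.3184 (clamped to [0,1])
Closest point on segment: (-9.9801, 3.7211)
Distance: 23.6678

23.6678


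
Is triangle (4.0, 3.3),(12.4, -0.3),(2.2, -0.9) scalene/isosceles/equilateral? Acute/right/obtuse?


Side lengths squared: AB^2=83.52, BC^2=104.4, CA^2=20.88
Sorted: [20.88, 83.52, 104.4]
By sides: Scalene, By angles: Right

Scalene, Right


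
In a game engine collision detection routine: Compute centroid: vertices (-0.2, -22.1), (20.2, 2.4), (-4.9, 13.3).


Centroid = ((x_A+x_B+x_C)/3, (y_A+y_B+y_C)/3)
= (((-0.2)+20.2+(-4.9))/3, ((-22.1)+2.4+13.3)/3)
= (5.0333, -2.1333)

(5.0333, -2.1333)


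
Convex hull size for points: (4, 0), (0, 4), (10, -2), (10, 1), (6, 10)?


Convex hull vertices (CCW): (0, 4), (4, 0), (10, -2), (10, 1), (6, 10)
Count = 5

5


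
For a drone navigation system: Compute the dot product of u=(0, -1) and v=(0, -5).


u . v = u_x*v_x + u_y*v_y = 0*0 + (-1)*(-5)
= 0 + 5 = 5

5


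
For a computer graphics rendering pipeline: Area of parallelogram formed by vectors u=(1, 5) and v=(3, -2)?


|u x v| = |1*(-2) - 5*3|
= |(-2) - 15| = 17

17


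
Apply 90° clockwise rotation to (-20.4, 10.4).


90° CW: (x,y) -> (y, -x)
(-20.4,10.4) -> (10.4, 20.4)

(10.4, 20.4)


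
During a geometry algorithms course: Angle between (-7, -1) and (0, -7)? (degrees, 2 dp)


u.v = 7, |u| = sqrt(50) = 7.0711, |v| = sqrt(49) = 7
cos(theta) = u.v/(|u||v|) = 7/sqrt(2450) = 0.141421
theta = acos(0.141421) = 81.87 degrees

81.87 degrees


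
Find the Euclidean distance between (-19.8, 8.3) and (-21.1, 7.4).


dx=-1.3, dy=-0.9
d^2 = (-1.3)^2 + (-0.9)^2 = 2.5
d = sqrt(2.5) = 1.5811

1.5811


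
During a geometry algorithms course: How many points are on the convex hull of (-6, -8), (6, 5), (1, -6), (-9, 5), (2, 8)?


Convex hull vertices (CCW): (-9, 5), (-6, -8), (1, -6), (6, 5), (2, 8)
Count = 5

5


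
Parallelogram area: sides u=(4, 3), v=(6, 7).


|u x v| = |4*7 - 3*6|
= |28 - 18| = 10

10


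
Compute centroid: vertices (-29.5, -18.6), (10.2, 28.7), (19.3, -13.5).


Centroid = ((x_A+x_B+x_C)/3, (y_A+y_B+y_C)/3)
= (((-29.5)+10.2+19.3)/3, ((-18.6)+28.7+(-13.5))/3)
= (0, -1.1333)

(0, -1.1333)


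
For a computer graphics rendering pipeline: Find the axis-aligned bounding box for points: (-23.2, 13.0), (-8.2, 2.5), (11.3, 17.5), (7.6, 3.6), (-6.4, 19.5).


x range: [-23.2, 11.3]
y range: [2.5, 19.5]
Bounding box: (-23.2,2.5) to (11.3,19.5)

(-23.2,2.5) to (11.3,19.5)


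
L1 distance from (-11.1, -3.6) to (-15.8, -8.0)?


|(-11.1)-(-15.8)| + |(-3.6)-(-8)| = 4.7 + 4.4 = 9.1

9.1


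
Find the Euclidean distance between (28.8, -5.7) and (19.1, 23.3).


dx=-9.7, dy=29
d^2 = (-9.7)^2 + 29^2 = 935.09
d = sqrt(935.09) = 30.5792

30.5792


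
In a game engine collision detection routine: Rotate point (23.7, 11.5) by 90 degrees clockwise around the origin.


90° CW: (x,y) -> (y, -x)
(23.7,11.5) -> (11.5, -23.7)

(11.5, -23.7)


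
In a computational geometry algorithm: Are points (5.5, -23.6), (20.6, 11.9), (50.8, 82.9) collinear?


Cross product: (20.6-5.5)*(82.9-(-23.6)) - (11.9-(-23.6))*(50.8-5.5)
= 0

Yes, collinear


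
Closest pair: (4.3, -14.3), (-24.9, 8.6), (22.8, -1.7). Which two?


d(P0,P1) = 37.1086, d(P0,P2) = 22.3833, d(P1,P2) = 48.7994
Closest: P0 and P2

Closest pair: (4.3, -14.3) and (22.8, -1.7), distance = 22.3833


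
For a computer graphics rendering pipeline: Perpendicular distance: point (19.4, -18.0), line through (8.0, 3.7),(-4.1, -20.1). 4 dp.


|cross product| = 533.89
|line direction| = sqrt(712.85) = 26.6993
Distance = 533.89/sqrt(712.85) = 19.9964

19.9964


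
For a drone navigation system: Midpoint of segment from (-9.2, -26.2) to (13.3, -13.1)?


M = (((-9.2)+13.3)/2, ((-26.2)+(-13.1))/2)
= (2.05, -19.65)

(2.05, -19.65)


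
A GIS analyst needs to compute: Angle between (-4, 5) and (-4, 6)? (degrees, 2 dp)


u.v = 46, |u| = sqrt(41) = 6.4031, |v| = sqrt(52) = 7.2111
cos(theta) = u.v/(|u||v|) = 46/sqrt(2132) = 0.996241
theta = acos(0.996241) = 4.97 degrees

4.97 degrees


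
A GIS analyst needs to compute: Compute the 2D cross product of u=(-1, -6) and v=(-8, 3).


u x v = u_x*v_y - u_y*v_x = (-1)*3 - (-6)*(-8)
= (-3) - 48 = -51

-51


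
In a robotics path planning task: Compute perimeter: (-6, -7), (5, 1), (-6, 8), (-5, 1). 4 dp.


Sides: (-6, -7)->(5, 1): sqrt(185) = 13.601471, (5, 1)->(-6, 8): sqrt(170) = 13.038405, (-6, 8)->(-5, 1): sqrt(50) = 7.071068, (-5, 1)->(-6, -7): sqrt(65) = 8.062258
Sum = 41.773202
Perimeter = 41.7732

41.7732


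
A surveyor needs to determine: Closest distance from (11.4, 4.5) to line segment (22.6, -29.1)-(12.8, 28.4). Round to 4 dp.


Project P onto AB: t = 0.6001 (clamped to [0,1])
Closest point on segment: (16.7189, 5.4065)
Distance: 5.3956

5.3956


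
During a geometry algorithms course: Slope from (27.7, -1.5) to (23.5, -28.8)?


slope = (y2-y1)/(x2-x1) = ((-28.8)-(-1.5))/(23.5-27.7) = (-27.3)/(-4.2) = 6.5

6.5


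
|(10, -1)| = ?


|u| = sqrt(10^2 + (-1)^2) = sqrt(101) = 10.0499

10.0499


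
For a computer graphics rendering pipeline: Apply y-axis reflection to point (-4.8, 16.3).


Reflection over y-axis: (x,y) -> (-x,y)
(-4.8, 16.3) -> (4.8, 16.3)

(4.8, 16.3)


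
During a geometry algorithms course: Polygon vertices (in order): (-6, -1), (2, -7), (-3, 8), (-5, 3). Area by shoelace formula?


Shoelace sum: ((-6)*(-7) - 2*(-1)) + (2*8 - (-3)*(-7)) + ((-3)*3 - (-5)*8) + ((-5)*(-1) - (-6)*3)
= 93
Area = |93|/2 = 46.5

46.5


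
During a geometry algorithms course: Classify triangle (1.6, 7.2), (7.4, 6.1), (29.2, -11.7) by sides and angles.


Side lengths squared: AB^2=34.85, BC^2=792.08, CA^2=1118.97
Sorted: [34.85, 792.08, 1118.97]
By sides: Scalene, By angles: Obtuse

Scalene, Obtuse


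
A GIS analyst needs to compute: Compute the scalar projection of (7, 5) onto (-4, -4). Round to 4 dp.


u.v = -48, |v| = sqrt(32) = 5.6569
Scalar projection = u.v / |v| = -48 / sqrt(32) = -8.4853

-8.4853


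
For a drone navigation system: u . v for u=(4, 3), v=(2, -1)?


u . v = u_x*v_x + u_y*v_y = 4*2 + 3*(-1)
= 8 + (-3) = 5

5


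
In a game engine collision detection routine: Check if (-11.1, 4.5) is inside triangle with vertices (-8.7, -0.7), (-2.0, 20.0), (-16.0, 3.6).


Cross products: AB x AP = 84.52, BC x BP = 67.76, CA x CP = 27.64
All same sign? yes

Yes, inside


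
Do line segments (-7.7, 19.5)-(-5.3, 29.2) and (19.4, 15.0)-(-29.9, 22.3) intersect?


Cross products: d1=-24.02, d2=-519.75, d3=-273.67, d4=222.06
d1*d2 < 0 and d3*d4 < 0? no

No, they don't intersect


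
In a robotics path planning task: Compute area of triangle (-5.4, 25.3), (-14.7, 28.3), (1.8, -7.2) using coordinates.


Area = |x_A(y_B-y_C) + x_B(y_C-y_A) + x_C(y_A-y_B)|/2
= |(-191.7) + 477.75 + (-5.4)|/2
= 280.65/2 = 140.325

140.325


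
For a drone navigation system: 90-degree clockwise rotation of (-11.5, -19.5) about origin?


90° CW: (x,y) -> (y, -x)
(-11.5,-19.5) -> (-19.5, 11.5)

(-19.5, 11.5)


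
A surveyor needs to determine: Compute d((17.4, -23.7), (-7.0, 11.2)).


dx=-24.4, dy=34.9
d^2 = (-24.4)^2 + 34.9^2 = 1813.37
d = sqrt(1813.37) = 42.5837

42.5837


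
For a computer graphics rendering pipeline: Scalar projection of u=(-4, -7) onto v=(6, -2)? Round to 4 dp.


u.v = -10, |v| = sqrt(40) = 6.3246
Scalar projection = u.v / |v| = -10 / sqrt(40) = -1.5811

-1.5811


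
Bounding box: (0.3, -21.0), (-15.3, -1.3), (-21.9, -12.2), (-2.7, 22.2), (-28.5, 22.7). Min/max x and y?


x range: [-28.5, 0.3]
y range: [-21, 22.7]
Bounding box: (-28.5,-21) to (0.3,22.7)

(-28.5,-21) to (0.3,22.7)


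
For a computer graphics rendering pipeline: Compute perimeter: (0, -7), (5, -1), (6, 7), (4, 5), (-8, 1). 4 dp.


Sides: (0, -7)->(5, -1): sqrt(61) = 7.81025, (5, -1)->(6, 7): sqrt(65) = 8.062258, (6, 7)->(4, 5): sqrt(8) = 2.828427, (4, 5)->(-8, 1): sqrt(160) = 12.649111, (-8, 1)->(0, -7): sqrt(128) = 11.313708
Sum = 42.663754
Perimeter = 42.6638

42.6638


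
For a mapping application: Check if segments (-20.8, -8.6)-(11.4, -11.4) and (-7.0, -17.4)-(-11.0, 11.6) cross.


Cross products: d1=365, d2=-557.6, d3=-244.72, d4=677.88
d1*d2 < 0 and d3*d4 < 0? yes

Yes, they intersect


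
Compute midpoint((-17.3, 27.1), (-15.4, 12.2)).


M = (((-17.3)+(-15.4))/2, (27.1+12.2)/2)
= (-16.35, 19.65)

(-16.35, 19.65)


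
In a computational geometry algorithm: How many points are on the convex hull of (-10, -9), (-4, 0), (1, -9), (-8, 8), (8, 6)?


Convex hull vertices (CCW): (-10, -9), (1, -9), (8, 6), (-8, 8)
Count = 4

4


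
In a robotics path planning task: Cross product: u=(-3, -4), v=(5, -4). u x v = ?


u x v = u_x*v_y - u_y*v_x = (-3)*(-4) - (-4)*5
= 12 - (-20) = 32

32


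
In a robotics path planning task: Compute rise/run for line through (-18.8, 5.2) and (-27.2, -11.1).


slope = (y2-y1)/(x2-x1) = ((-11.1)-5.2)/((-27.2)-(-18.8)) = (-16.3)/(-8.4) = 1.9405

1.9405


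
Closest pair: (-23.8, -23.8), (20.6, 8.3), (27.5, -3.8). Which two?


d(P0,P1) = 54.7884, d(P0,P2) = 55.0608, d(P1,P2) = 13.9291
Closest: P1 and P2

Closest pair: (20.6, 8.3) and (27.5, -3.8), distance = 13.9291


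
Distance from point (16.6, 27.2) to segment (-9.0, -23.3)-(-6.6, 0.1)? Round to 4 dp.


Project P onto AB: t = 1 (clamped to [0,1])
Closest point on segment: (-6.6, 0.1)
Distance: 35.6742

35.6742


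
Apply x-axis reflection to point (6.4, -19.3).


Reflection over x-axis: (x,y) -> (x,-y)
(6.4, -19.3) -> (6.4, 19.3)

(6.4, 19.3)


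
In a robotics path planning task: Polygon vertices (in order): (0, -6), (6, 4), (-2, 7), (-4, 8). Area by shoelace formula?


Shoelace sum: (0*4 - 6*(-6)) + (6*7 - (-2)*4) + ((-2)*8 - (-4)*7) + ((-4)*(-6) - 0*8)
= 122
Area = |122|/2 = 61

61


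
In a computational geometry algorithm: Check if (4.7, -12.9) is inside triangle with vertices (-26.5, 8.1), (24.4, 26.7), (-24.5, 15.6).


Cross products: AB x AP = -1649.22, BC x BP = 1717.77, CA x CP = 276
All same sign? no

No, outside


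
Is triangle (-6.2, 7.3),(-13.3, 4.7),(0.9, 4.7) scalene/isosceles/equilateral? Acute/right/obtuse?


Side lengths squared: AB^2=57.17, BC^2=201.64, CA^2=57.17
Sorted: [57.17, 57.17, 201.64]
By sides: Isosceles, By angles: Obtuse

Isosceles, Obtuse


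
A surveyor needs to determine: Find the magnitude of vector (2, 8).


|u| = sqrt(2^2 + 8^2) = sqrt(68) = 8.2462

8.2462


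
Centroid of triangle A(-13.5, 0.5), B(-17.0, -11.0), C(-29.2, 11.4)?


Centroid = ((x_A+x_B+x_C)/3, (y_A+y_B+y_C)/3)
= (((-13.5)+(-17)+(-29.2))/3, (0.5+(-11)+11.4)/3)
= (-19.9, 0.3)

(-19.9, 0.3)


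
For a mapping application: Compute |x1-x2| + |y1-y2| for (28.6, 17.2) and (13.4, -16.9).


|28.6-13.4| + |17.2-(-16.9)| = 15.2 + 34.1 = 49.3

49.3


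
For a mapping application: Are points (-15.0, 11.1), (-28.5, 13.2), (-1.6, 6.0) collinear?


Cross product: ((-28.5)-(-15))*(6-11.1) - (13.2-11.1)*((-1.6)-(-15))
= 40.71

No, not collinear


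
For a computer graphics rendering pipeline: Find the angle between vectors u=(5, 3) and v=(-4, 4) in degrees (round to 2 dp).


u.v = -8, |u| = sqrt(34) = 5.831, |v| = sqrt(32) = 5.6569
cos(theta) = u.v/(|u||v|) = -8/sqrt(1088) = -0.242536
theta = acos(-0.242536) = 104.04 degrees

104.04 degrees


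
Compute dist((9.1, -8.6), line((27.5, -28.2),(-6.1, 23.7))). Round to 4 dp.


|cross product| = 296.4
|line direction| = sqrt(3822.57) = 61.8269
Distance = 296.4/sqrt(3822.57) = 4.794

4.794


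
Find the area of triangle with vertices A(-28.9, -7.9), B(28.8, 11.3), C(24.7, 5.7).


Area = |x_A(y_B-y_C) + x_B(y_C-y_A) + x_C(y_A-y_B)|/2
= |(-161.84) + 391.68 + (-474.24)|/2
= 244.4/2 = 122.2

122.2


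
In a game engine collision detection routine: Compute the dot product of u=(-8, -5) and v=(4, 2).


u . v = u_x*v_x + u_y*v_y = (-8)*4 + (-5)*2
= (-32) + (-10) = -42

-42


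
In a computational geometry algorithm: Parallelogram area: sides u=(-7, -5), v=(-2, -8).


|u x v| = |(-7)*(-8) - (-5)*(-2)|
= |56 - 10| = 46

46


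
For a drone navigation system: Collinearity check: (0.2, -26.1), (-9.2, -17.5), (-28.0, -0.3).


Cross product: ((-9.2)-0.2)*((-0.3)-(-26.1)) - ((-17.5)-(-26.1))*((-28)-0.2)
= 0

Yes, collinear


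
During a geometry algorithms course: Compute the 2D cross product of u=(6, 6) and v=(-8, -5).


u x v = u_x*v_y - u_y*v_x = 6*(-5) - 6*(-8)
= (-30) - (-48) = 18

18


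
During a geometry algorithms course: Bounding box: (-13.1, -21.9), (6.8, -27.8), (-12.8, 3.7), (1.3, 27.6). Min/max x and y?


x range: [-13.1, 6.8]
y range: [-27.8, 27.6]
Bounding box: (-13.1,-27.8) to (6.8,27.6)

(-13.1,-27.8) to (6.8,27.6)


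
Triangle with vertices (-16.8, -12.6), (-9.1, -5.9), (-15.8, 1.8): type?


Side lengths squared: AB^2=104.18, BC^2=104.18, CA^2=208.36
Sorted: [104.18, 104.18, 208.36]
By sides: Isosceles, By angles: Right

Isosceles, Right


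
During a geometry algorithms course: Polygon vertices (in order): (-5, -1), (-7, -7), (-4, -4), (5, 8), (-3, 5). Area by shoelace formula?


Shoelace sum: ((-5)*(-7) - (-7)*(-1)) + ((-7)*(-4) - (-4)*(-7)) + ((-4)*8 - 5*(-4)) + (5*5 - (-3)*8) + ((-3)*(-1) - (-5)*5)
= 93
Area = |93|/2 = 46.5

46.5


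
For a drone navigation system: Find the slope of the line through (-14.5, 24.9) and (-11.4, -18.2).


slope = (y2-y1)/(x2-x1) = ((-18.2)-24.9)/((-11.4)-(-14.5)) = (-43.1)/3.1 = -13.9032

-13.9032


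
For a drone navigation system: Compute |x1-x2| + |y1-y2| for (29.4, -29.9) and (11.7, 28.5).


|29.4-11.7| + |(-29.9)-28.5| = 17.7 + 58.4 = 76.1

76.1


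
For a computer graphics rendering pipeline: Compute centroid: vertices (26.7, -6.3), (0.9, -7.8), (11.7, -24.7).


Centroid = ((x_A+x_B+x_C)/3, (y_A+y_B+y_C)/3)
= ((26.7+0.9+11.7)/3, ((-6.3)+(-7.8)+(-24.7))/3)
= (13.1, -12.9333)

(13.1, -12.9333)


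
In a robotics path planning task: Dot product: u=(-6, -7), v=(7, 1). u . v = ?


u . v = u_x*v_x + u_y*v_y = (-6)*7 + (-7)*1
= (-42) + (-7) = -49

-49


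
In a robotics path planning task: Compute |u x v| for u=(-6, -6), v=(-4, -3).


|u x v| = |(-6)*(-3) - (-6)*(-4)|
= |18 - 24| = 6

6


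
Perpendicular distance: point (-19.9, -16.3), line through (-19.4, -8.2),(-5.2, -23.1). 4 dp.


|cross product| = 122.47
|line direction| = sqrt(423.65) = 20.5828
Distance = 122.47/sqrt(423.65) = 5.9501

5.9501


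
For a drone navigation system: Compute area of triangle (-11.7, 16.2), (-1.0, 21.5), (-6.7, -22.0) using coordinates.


Area = |x_A(y_B-y_C) + x_B(y_C-y_A) + x_C(y_A-y_B)|/2
= |(-508.95) + 38.2 + 35.51|/2
= 435.24/2 = 217.62

217.62


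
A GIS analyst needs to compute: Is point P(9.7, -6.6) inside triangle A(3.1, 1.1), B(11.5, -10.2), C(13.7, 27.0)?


Cross products: AB x AP = 9.9, BC x BP = 74.88, CA x CP = 252.56
All same sign? yes

Yes, inside


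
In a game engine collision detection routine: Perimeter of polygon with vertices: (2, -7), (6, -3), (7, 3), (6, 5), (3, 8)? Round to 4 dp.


Sides: (2, -7)->(6, -3): sqrt(32) = 5.656854, (6, -3)->(7, 3): sqrt(37) = 6.082763, (7, 3)->(6, 5): sqrt(5) = 2.236068, (6, 5)->(3, 8): sqrt(18) = 4.242641, (3, 8)->(2, -7): sqrt(226) = 15.033296
Sum = 33.251622
Perimeter = 33.2516

33.2516


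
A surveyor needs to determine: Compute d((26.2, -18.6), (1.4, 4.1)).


dx=-24.8, dy=22.7
d^2 = (-24.8)^2 + 22.7^2 = 1130.33
d = sqrt(1130.33) = 33.6204

33.6204


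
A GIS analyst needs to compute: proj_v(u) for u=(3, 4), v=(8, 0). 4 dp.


u.v = 24, |v| = sqrt(64) = 8
Scalar projection = u.v / |v| = 24 / sqrt(64) = 3

3


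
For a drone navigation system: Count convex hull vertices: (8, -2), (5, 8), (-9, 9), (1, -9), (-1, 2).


Convex hull vertices (CCW): (-9, 9), (1, -9), (8, -2), (5, 8)
Count = 4

4


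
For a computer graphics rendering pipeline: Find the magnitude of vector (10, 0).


|u| = sqrt(10^2 + 0^2) = sqrt(100) = 10

10


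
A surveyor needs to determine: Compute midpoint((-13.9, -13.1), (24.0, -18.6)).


M = (((-13.9)+24)/2, ((-13.1)+(-18.6))/2)
= (5.05, -15.85)

(5.05, -15.85)


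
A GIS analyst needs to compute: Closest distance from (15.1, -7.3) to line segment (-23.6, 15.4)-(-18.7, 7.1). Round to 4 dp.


Project P onto AB: t = 1 (clamped to [0,1])
Closest point on segment: (-18.7, 7.1)
Distance: 36.7396

36.7396


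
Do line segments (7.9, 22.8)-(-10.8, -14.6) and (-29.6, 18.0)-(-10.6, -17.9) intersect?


Cross products: d1=1437.45, d2=55.52, d3=-1312.74, d4=69.19
d1*d2 < 0 and d3*d4 < 0? no

No, they don't intersect


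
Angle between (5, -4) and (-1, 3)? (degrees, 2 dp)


u.v = -17, |u| = sqrt(41) = 6.4031, |v| = sqrt(10) = 3.1623
cos(theta) = u.v/(|u||v|) = -17/sqrt(410) = -0.83957
theta = acos(-0.83957) = 147.09 degrees

147.09 degrees


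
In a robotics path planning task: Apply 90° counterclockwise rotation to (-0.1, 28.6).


90° CCW: (x,y) -> (-y, x)
(-0.1,28.6) -> (-28.6, -0.1)

(-28.6, -0.1)


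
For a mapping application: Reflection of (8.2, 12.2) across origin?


Reflection over origin: (x,y) -> (-x,-y)
(8.2, 12.2) -> (-8.2, -12.2)

(-8.2, -12.2)


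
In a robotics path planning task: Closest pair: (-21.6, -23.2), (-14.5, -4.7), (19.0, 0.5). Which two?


d(P0,P1) = 19.8157, d(P0,P2) = 47.0112, d(P1,P2) = 33.9012
Closest: P0 and P1

Closest pair: (-21.6, -23.2) and (-14.5, -4.7), distance = 19.8157


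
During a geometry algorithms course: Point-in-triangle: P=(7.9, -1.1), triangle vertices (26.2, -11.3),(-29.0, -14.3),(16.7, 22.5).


Cross products: AB x AP = -617.94, BC x BP = -754.68, CA x CP = -521.64
All same sign? yes

Yes, inside


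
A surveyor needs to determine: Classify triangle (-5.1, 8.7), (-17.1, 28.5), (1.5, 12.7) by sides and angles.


Side lengths squared: AB^2=536.04, BC^2=595.6, CA^2=59.56
Sorted: [59.56, 536.04, 595.6]
By sides: Scalene, By angles: Right

Scalene, Right


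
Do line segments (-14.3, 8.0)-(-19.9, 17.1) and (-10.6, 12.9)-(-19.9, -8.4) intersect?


Cross products: d1=-33.24, d2=-237.15, d3=-61.11, d4=142.8
d1*d2 < 0 and d3*d4 < 0? no

No, they don't intersect


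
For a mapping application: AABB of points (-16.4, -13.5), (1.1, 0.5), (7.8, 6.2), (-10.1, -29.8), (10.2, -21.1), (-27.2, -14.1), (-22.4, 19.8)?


x range: [-27.2, 10.2]
y range: [-29.8, 19.8]
Bounding box: (-27.2,-29.8) to (10.2,19.8)

(-27.2,-29.8) to (10.2,19.8)


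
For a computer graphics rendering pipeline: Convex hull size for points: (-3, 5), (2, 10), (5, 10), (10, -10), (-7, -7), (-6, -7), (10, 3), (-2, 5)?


Convex hull vertices (CCW): (-7, -7), (10, -10), (10, 3), (5, 10), (2, 10), (-3, 5)
Count = 6

6


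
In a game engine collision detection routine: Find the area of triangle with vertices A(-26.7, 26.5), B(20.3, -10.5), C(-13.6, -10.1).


Area = |x_A(y_B-y_C) + x_B(y_C-y_A) + x_C(y_A-y_B)|/2
= |10.68 + (-742.98) + (-503.2)|/2
= 1235.5/2 = 617.75

617.75


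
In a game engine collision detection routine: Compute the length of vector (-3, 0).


|u| = sqrt((-3)^2 + 0^2) = sqrt(9) = 3

3


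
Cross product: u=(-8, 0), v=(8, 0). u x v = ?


u x v = u_x*v_y - u_y*v_x = (-8)*0 - 0*8
= 0 - 0 = 0

0


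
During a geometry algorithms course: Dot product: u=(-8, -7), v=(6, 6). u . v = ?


u . v = u_x*v_x + u_y*v_y = (-8)*6 + (-7)*6
= (-48) + (-42) = -90

-90


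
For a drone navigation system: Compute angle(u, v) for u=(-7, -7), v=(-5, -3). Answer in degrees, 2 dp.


u.v = 56, |u| = sqrt(98) = 9.8995, |v| = sqrt(34) = 5.831
cos(theta) = u.v/(|u||v|) = 56/sqrt(3332) = 0.970143
theta = acos(0.970143) = 14.04 degrees

14.04 degrees


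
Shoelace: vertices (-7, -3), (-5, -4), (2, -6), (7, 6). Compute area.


Shoelace sum: ((-7)*(-4) - (-5)*(-3)) + ((-5)*(-6) - 2*(-4)) + (2*6 - 7*(-6)) + (7*(-3) - (-7)*6)
= 126
Area = |126|/2 = 63

63


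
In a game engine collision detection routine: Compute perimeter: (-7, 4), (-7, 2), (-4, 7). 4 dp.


Sides: (-7, 4)->(-7, 2): sqrt(4) = 2, (-7, 2)->(-4, 7): sqrt(34) = 5.830952, (-4, 7)->(-7, 4): sqrt(18) = 4.242641
Sum = 12.073593
Perimeter = 12.0736

12.0736


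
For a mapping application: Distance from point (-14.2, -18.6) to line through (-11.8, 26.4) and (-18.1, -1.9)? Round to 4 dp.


|cross product| = 215.58
|line direction| = sqrt(840.58) = 28.9928
Distance = 215.58/sqrt(840.58) = 7.4357

7.4357


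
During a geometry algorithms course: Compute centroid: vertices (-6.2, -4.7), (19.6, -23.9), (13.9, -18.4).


Centroid = ((x_A+x_B+x_C)/3, (y_A+y_B+y_C)/3)
= (((-6.2)+19.6+13.9)/3, ((-4.7)+(-23.9)+(-18.4))/3)
= (9.1, -15.6667)

(9.1, -15.6667)


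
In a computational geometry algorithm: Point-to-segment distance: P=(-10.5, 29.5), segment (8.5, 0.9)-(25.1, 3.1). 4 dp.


Project P onto AB: t = 0 (clamped to [0,1])
Closest point on segment: (8.5, 0.9)
Distance: 34.336

34.336


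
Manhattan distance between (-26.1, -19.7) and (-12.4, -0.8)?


|(-26.1)-(-12.4)| + |(-19.7)-(-0.8)| = 13.7 + 18.9 = 32.6

32.6


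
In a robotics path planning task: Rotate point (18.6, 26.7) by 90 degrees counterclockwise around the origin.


90° CCW: (x,y) -> (-y, x)
(18.6,26.7) -> (-26.7, 18.6)

(-26.7, 18.6)


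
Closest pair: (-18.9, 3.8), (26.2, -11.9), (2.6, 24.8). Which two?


d(P0,P1) = 47.7546, d(P0,P2) = 30.0541, d(P1,P2) = 43.6331
Closest: P0 and P2

Closest pair: (-18.9, 3.8) and (2.6, 24.8), distance = 30.0541


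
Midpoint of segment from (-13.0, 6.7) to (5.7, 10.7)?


M = (((-13)+5.7)/2, (6.7+10.7)/2)
= (-3.65, 8.7)

(-3.65, 8.7)


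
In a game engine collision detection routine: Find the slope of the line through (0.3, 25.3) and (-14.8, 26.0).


slope = (y2-y1)/(x2-x1) = (26-25.3)/((-14.8)-0.3) = 0.7/(-15.1) = -0.0464

-0.0464


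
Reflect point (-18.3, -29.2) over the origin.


Reflection over origin: (x,y) -> (-x,-y)
(-18.3, -29.2) -> (18.3, 29.2)

(18.3, 29.2)


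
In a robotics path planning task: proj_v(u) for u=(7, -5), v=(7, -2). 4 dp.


u.v = 59, |v| = sqrt(53) = 7.2801
Scalar projection = u.v / |v| = 59 / sqrt(53) = 8.1043

8.1043


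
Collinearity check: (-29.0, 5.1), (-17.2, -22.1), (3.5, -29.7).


Cross product: ((-17.2)-(-29))*((-29.7)-5.1) - ((-22.1)-5.1)*(3.5-(-29))
= 473.36

No, not collinear


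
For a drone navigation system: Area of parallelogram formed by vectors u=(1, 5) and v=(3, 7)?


|u x v| = |1*7 - 5*3|
= |7 - 15| = 8

8


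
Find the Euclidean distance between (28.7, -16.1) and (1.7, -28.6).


dx=-27, dy=-12.5
d^2 = (-27)^2 + (-12.5)^2 = 885.25
d = sqrt(885.25) = 29.7532

29.7532


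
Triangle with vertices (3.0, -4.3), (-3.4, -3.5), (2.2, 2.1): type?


Side lengths squared: AB^2=41.6, BC^2=62.72, CA^2=41.6
Sorted: [41.6, 41.6, 62.72]
By sides: Isosceles, By angles: Acute

Isosceles, Acute


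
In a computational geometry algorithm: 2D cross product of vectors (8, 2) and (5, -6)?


u x v = u_x*v_y - u_y*v_x = 8*(-6) - 2*5
= (-48) - 10 = -58

-58


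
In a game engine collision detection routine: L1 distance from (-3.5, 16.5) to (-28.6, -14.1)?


|(-3.5)-(-28.6)| + |16.5-(-14.1)| = 25.1 + 30.6 = 55.7

55.7


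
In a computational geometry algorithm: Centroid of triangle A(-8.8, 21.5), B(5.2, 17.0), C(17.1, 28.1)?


Centroid = ((x_A+x_B+x_C)/3, (y_A+y_B+y_C)/3)
= (((-8.8)+5.2+17.1)/3, (21.5+17+28.1)/3)
= (4.5, 22.2)

(4.5, 22.2)


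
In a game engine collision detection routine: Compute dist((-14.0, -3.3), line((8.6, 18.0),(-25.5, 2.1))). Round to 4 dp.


|cross product| = 366.99
|line direction| = sqrt(1415.62) = 37.6247
Distance = 366.99/sqrt(1415.62) = 9.754

9.754


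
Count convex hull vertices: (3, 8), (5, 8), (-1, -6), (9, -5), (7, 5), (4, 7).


Convex hull vertices (CCW): (-1, -6), (9, -5), (7, 5), (5, 8), (3, 8)
Count = 5

5


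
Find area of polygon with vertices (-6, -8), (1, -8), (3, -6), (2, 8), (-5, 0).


Shoelace sum: ((-6)*(-8) - 1*(-8)) + (1*(-6) - 3*(-8)) + (3*8 - 2*(-6)) + (2*0 - (-5)*8) + ((-5)*(-8) - (-6)*0)
= 190
Area = |190|/2 = 95

95


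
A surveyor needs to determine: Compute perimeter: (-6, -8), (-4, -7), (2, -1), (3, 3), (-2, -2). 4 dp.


Sides: (-6, -8)->(-4, -7): sqrt(5) = 2.236068, (-4, -7)->(2, -1): sqrt(72) = 8.485281, (2, -1)->(3, 3): sqrt(17) = 4.123106, (3, 3)->(-2, -2): sqrt(50) = 7.071068, (-2, -2)->(-6, -8): sqrt(52) = 7.211103
Sum = 29.126626
Perimeter = 29.1266

29.1266


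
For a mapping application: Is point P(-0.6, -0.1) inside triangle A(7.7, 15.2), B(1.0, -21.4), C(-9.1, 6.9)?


Cross products: AB x AP = -201.27, BC x BP = -169.85, CA x CP = -188.15
All same sign? yes

Yes, inside


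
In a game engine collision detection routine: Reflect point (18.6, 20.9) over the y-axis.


Reflection over y-axis: (x,y) -> (-x,y)
(18.6, 20.9) -> (-18.6, 20.9)

(-18.6, 20.9)


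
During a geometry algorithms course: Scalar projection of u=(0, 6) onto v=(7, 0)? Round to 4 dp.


u.v = 0, |v| = sqrt(49) = 7
Scalar projection = u.v / |v| = 0 / sqrt(49) = 0

0


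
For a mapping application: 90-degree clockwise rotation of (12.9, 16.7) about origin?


90° CW: (x,y) -> (y, -x)
(12.9,16.7) -> (16.7, -12.9)

(16.7, -12.9)


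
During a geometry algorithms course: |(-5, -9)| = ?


|u| = sqrt((-5)^2 + (-9)^2) = sqrt(106) = 10.2956

10.2956


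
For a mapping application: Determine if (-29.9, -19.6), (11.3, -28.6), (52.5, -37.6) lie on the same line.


Cross product: (11.3-(-29.9))*((-37.6)-(-19.6)) - ((-28.6)-(-19.6))*(52.5-(-29.9))
= 0

Yes, collinear


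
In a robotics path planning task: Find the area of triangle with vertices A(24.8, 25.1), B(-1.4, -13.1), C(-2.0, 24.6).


Area = |x_A(y_B-y_C) + x_B(y_C-y_A) + x_C(y_A-y_B)|/2
= |(-934.96) + 0.7 + (-76.4)|/2
= 1010.66/2 = 505.33

505.33


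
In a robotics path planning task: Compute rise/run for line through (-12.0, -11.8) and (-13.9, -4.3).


slope = (y2-y1)/(x2-x1) = ((-4.3)-(-11.8))/((-13.9)-(-12)) = 7.5/(-1.9) = -3.9474

-3.9474


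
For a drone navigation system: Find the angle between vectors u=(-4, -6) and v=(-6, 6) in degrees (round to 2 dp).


u.v = -12, |u| = sqrt(52) = 7.2111, |v| = sqrt(72) = 8.4853
cos(theta) = u.v/(|u||v|) = -12/sqrt(3744) = -0.196116
theta = acos(-0.196116) = 101.31 degrees

101.31 degrees


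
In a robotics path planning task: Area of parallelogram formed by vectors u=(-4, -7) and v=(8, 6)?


|u x v| = |(-4)*6 - (-7)*8|
= |(-24) - (-56)| = 32

32


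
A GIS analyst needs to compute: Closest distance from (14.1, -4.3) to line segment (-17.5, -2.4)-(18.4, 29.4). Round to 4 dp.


Project P onto AB: t = 0.467 (clamped to [0,1])
Closest point on segment: (-0.7363, 12.4492)
Distance: 22.3752

22.3752


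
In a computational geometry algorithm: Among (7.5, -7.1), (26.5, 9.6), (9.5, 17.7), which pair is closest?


d(P0,P1) = 25.296, d(P0,P2) = 24.8805, d(P1,P2) = 18.8311
Closest: P1 and P2

Closest pair: (26.5, 9.6) and (9.5, 17.7), distance = 18.8311


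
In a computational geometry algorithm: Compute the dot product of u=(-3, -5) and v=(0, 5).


u . v = u_x*v_x + u_y*v_y = (-3)*0 + (-5)*5
= 0 + (-25) = -25

-25


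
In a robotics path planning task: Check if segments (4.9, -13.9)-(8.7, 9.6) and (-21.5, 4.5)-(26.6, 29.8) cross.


Cross products: d1=-1552.96, d2=-518.75, d3=690.32, d4=-343.89
d1*d2 < 0 and d3*d4 < 0? no

No, they don't intersect


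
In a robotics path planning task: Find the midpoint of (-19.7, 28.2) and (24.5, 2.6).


M = (((-19.7)+24.5)/2, (28.2+2.6)/2)
= (2.4, 15.4)

(2.4, 15.4)


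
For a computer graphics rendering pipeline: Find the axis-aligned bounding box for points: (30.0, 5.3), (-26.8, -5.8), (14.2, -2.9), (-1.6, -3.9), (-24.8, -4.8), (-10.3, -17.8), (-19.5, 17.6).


x range: [-26.8, 30]
y range: [-17.8, 17.6]
Bounding box: (-26.8,-17.8) to (30,17.6)

(-26.8,-17.8) to (30,17.6)


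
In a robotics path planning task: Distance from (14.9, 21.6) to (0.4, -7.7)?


dx=-14.5, dy=-29.3
d^2 = (-14.5)^2 + (-29.3)^2 = 1068.74
d = sqrt(1068.74) = 32.6916

32.6916


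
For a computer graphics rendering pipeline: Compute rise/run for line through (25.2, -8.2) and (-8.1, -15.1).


slope = (y2-y1)/(x2-x1) = ((-15.1)-(-8.2))/((-8.1)-25.2) = (-6.9)/(-33.3) = 0.2072

0.2072


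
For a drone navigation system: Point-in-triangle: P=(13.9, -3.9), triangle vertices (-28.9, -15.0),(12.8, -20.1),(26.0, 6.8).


Cross products: AB x AP = 681.15, BC x BP = 184.25, CA x CP = 323.65
All same sign? yes

Yes, inside


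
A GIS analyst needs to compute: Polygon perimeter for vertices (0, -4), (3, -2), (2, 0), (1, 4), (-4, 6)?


Sides: (0, -4)->(3, -2): sqrt(13) = 3.605551, (3, -2)->(2, 0): sqrt(5) = 2.236068, (2, 0)->(1, 4): sqrt(17) = 4.123106, (1, 4)->(-4, 6): sqrt(29) = 5.385165, (-4, 6)->(0, -4): sqrt(116) = 10.77033
Sum = 26.12022
Perimeter = 26.1202

26.1202


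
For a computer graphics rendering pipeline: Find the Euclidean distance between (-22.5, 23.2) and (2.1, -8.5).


dx=24.6, dy=-31.7
d^2 = 24.6^2 + (-31.7)^2 = 1610.05
d = sqrt(1610.05) = 40.1254

40.1254


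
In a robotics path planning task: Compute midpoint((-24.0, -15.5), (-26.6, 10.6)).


M = (((-24)+(-26.6))/2, ((-15.5)+10.6)/2)
= (-25.3, -2.45)

(-25.3, -2.45)


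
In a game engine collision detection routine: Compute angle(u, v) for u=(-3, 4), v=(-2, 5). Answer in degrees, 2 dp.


u.v = 26, |u| = sqrt(25) = 5, |v| = sqrt(29) = 5.3852
cos(theta) = u.v/(|u||v|) = 26/sqrt(725) = 0.965616
theta = acos(0.965616) = 15.07 degrees

15.07 degrees


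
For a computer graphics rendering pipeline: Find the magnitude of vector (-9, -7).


|u| = sqrt((-9)^2 + (-7)^2) = sqrt(130) = 11.4018

11.4018


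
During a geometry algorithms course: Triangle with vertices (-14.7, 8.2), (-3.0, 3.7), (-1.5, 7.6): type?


Side lengths squared: AB^2=157.14, BC^2=17.46, CA^2=174.6
Sorted: [17.46, 157.14, 174.6]
By sides: Scalene, By angles: Right

Scalene, Right


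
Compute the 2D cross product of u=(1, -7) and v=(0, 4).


u x v = u_x*v_y - u_y*v_x = 1*4 - (-7)*0
= 4 - 0 = 4

4


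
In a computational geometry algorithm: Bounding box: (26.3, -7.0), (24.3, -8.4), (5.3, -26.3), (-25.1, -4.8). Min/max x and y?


x range: [-25.1, 26.3]
y range: [-26.3, -4.8]
Bounding box: (-25.1,-26.3) to (26.3,-4.8)

(-25.1,-26.3) to (26.3,-4.8)


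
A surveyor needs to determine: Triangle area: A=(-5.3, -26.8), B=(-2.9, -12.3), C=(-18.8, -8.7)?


Area = |x_A(y_B-y_C) + x_B(y_C-y_A) + x_C(y_A-y_B)|/2
= |19.08 + (-52.49) + 272.6|/2
= 239.19/2 = 119.595

119.595


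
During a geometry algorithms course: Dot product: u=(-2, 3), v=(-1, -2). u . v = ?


u . v = u_x*v_x + u_y*v_y = (-2)*(-1) + 3*(-2)
= 2 + (-6) = -4

-4


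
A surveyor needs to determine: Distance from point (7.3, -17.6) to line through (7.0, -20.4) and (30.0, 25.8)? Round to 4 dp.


|cross product| = 50.54
|line direction| = sqrt(2663.44) = 51.6085
Distance = 50.54/sqrt(2663.44) = 0.9793

0.9793


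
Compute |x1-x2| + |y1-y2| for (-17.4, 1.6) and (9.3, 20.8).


|(-17.4)-9.3| + |1.6-20.8| = 26.7 + 19.2 = 45.9

45.9


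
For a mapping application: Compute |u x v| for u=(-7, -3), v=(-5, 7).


|u x v| = |(-7)*7 - (-3)*(-5)|
= |(-49) - 15| = 64

64


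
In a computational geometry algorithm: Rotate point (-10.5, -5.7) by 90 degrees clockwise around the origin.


90° CW: (x,y) -> (y, -x)
(-10.5,-5.7) -> (-5.7, 10.5)

(-5.7, 10.5)


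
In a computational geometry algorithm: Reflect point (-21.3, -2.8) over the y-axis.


Reflection over y-axis: (x,y) -> (-x,y)
(-21.3, -2.8) -> (21.3, -2.8)

(21.3, -2.8)


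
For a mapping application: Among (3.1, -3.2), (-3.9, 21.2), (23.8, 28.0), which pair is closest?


d(P0,P1) = 25.3842, d(P0,P2) = 37.4424, d(P1,P2) = 28.5224
Closest: P0 and P1

Closest pair: (3.1, -3.2) and (-3.9, 21.2), distance = 25.3842


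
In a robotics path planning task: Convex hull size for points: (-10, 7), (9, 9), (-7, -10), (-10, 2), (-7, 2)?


Convex hull vertices (CCW): (-10, 2), (-7, -10), (9, 9), (-10, 7)
Count = 4

4


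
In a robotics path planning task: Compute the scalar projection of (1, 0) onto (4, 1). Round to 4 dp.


u.v = 4, |v| = sqrt(17) = 4.1231
Scalar projection = u.v / |v| = 4 / sqrt(17) = 0.9701

0.9701


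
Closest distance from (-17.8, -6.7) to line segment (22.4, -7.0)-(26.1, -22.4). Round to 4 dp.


Project P onto AB: t = 0 (clamped to [0,1])
Closest point on segment: (22.4, -7)
Distance: 40.2011

40.2011


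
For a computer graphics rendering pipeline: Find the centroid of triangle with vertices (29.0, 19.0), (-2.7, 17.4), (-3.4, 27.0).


Centroid = ((x_A+x_B+x_C)/3, (y_A+y_B+y_C)/3)
= ((29+(-2.7)+(-3.4))/3, (19+17.4+27)/3)
= (7.6333, 21.1333)

(7.6333, 21.1333)


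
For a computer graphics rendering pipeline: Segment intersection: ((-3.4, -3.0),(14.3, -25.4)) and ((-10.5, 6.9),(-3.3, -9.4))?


Cross products: d1=44.45, d2=171.68, d3=16.19, d4=-111.04
d1*d2 < 0 and d3*d4 < 0? no

No, they don't intersect


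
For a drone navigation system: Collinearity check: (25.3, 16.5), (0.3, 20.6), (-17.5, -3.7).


Cross product: (0.3-25.3)*((-3.7)-16.5) - (20.6-16.5)*((-17.5)-25.3)
= 680.48

No, not collinear


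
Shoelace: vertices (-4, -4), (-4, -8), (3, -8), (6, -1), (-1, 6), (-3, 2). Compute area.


Shoelace sum: ((-4)*(-8) - (-4)*(-4)) + ((-4)*(-8) - 3*(-8)) + (3*(-1) - 6*(-8)) + (6*6 - (-1)*(-1)) + ((-1)*2 - (-3)*6) + ((-3)*(-4) - (-4)*2)
= 188
Area = |188|/2 = 94

94


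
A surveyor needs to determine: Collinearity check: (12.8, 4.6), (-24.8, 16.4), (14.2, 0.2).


Cross product: ((-24.8)-12.8)*(0.2-4.6) - (16.4-4.6)*(14.2-12.8)
= 148.92

No, not collinear


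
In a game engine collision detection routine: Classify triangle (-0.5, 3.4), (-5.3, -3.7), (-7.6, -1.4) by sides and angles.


Side lengths squared: AB^2=73.45, BC^2=10.58, CA^2=73.45
Sorted: [10.58, 73.45, 73.45]
By sides: Isosceles, By angles: Acute

Isosceles, Acute


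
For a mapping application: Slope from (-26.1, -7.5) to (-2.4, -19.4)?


slope = (y2-y1)/(x2-x1) = ((-19.4)-(-7.5))/((-2.4)-(-26.1)) = (-11.9)/23.7 = -0.5021

-0.5021


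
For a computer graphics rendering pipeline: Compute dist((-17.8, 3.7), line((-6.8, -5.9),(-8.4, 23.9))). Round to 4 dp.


|cross product| = 312.44
|line direction| = sqrt(890.6) = 29.8429
Distance = 312.44/sqrt(890.6) = 10.4695

10.4695


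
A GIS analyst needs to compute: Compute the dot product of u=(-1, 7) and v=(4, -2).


u . v = u_x*v_x + u_y*v_y = (-1)*4 + 7*(-2)
= (-4) + (-14) = -18

-18


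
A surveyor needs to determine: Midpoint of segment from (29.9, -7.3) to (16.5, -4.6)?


M = ((29.9+16.5)/2, ((-7.3)+(-4.6))/2)
= (23.2, -5.95)

(23.2, -5.95)


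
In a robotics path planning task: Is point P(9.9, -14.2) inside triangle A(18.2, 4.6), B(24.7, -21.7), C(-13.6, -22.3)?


Cross products: AB x AP = -340.49, BC x BP = -296.13, CA x CP = -374.57
All same sign? yes

Yes, inside


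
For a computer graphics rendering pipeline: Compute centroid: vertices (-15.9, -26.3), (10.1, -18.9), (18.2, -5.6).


Centroid = ((x_A+x_B+x_C)/3, (y_A+y_B+y_C)/3)
= (((-15.9)+10.1+18.2)/3, ((-26.3)+(-18.9)+(-5.6))/3)
= (4.1333, -16.9333)

(4.1333, -16.9333)


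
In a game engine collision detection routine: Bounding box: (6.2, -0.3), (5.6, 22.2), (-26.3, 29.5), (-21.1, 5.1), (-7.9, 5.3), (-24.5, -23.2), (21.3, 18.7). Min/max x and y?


x range: [-26.3, 21.3]
y range: [-23.2, 29.5]
Bounding box: (-26.3,-23.2) to (21.3,29.5)

(-26.3,-23.2) to (21.3,29.5)


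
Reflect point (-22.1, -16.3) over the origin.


Reflection over origin: (x,y) -> (-x,-y)
(-22.1, -16.3) -> (22.1, 16.3)

(22.1, 16.3)


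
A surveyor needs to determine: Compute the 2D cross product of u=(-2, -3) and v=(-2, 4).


u x v = u_x*v_y - u_y*v_x = (-2)*4 - (-3)*(-2)
= (-8) - 6 = -14

-14


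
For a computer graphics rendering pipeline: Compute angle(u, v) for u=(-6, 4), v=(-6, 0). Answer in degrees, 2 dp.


u.v = 36, |u| = sqrt(52) = 7.2111, |v| = sqrt(36) = 6
cos(theta) = u.v/(|u||v|) = 36/sqrt(1872) = 0.83205
theta = acos(0.83205) = 33.69 degrees

33.69 degrees


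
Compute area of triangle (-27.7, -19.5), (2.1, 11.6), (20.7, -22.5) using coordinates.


Area = |x_A(y_B-y_C) + x_B(y_C-y_A) + x_C(y_A-y_B)|/2
= |(-944.57) + (-6.3) + (-643.77)|/2
= 1594.64/2 = 797.32

797.32


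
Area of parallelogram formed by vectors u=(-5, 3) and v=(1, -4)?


|u x v| = |(-5)*(-4) - 3*1|
= |20 - 3| = 17

17


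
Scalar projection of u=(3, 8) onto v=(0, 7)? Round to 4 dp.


u.v = 56, |v| = sqrt(49) = 7
Scalar projection = u.v / |v| = 56 / sqrt(49) = 8

8


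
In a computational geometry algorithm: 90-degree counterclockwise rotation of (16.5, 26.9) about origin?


90° CCW: (x,y) -> (-y, x)
(16.5,26.9) -> (-26.9, 16.5)

(-26.9, 16.5)


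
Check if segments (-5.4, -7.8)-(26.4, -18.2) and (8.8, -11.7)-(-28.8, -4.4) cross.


Cross products: d1=-42.98, d2=115.92, d3=23.66, d4=-135.24
d1*d2 < 0 and d3*d4 < 0? yes

Yes, they intersect
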